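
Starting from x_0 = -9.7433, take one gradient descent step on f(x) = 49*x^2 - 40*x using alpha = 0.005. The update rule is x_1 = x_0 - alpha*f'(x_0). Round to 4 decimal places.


We compute the gradient at x_0 and apply the update.
f'(x) = 98*x - 40
f'(-9.7433) = 98*-9.7433 - 40 = -994.8434
x_1 = -9.7433 - 0.005*-994.8434 = -4.7691


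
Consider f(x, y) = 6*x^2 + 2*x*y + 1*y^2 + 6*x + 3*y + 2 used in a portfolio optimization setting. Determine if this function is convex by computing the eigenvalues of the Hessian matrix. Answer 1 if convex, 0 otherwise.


The Hessian of f(x,y) = 6*x^2 + 2*x*y + 1*y^2 + 6*x + 3*y + 2 is:
H = [[12, 2], [2, 2]]
Trace = 12 + 2 = 14
Determinant = 12*2 - (2)^2 = 20
Discriminant = (14)^2 - 4*20 = 116.0
Eigenvalues: lambda_1 = 1.6148, lambda_2 = 12.3852
The function is convex.

1


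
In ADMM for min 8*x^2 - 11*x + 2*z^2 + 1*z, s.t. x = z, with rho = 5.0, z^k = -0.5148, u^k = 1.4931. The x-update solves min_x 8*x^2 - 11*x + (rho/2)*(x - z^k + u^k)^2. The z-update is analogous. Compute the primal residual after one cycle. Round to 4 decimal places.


ADMM iteration with rho = 5.0, z^k = -0.5148, u^k = 1.4931
Step 1: x-update.
Minimize 8*x^2 - 11*x + (5.0/2)*(x + 0.5148 + 1.4931)^2
FOC: (2*8 + 5.0)*x = 11 + 5.0*(-0.5148 - 1.4931)
x^{k+1} = 0.0457
Step 2: z-update.
Minimize 2*z^2 + 1*z + (5.0/2)*(0.0457 - z + 1.4931)^2
FOC: (2*2 + 5.0)*z = -1 + 5.0*(0.0457 + 1.4931)
z^{k+1} = 0.7438
Step 3: u-update.
u^{k+1} = 1.4931 + 0.0457 - 0.7438 = 0.795
Step 4: Primal residual = |0.0457 - 0.7438| = 0.6981


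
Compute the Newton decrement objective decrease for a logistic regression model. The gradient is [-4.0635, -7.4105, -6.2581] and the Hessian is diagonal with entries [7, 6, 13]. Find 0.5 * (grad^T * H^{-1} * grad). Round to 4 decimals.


Step 1: H is diagonal, so H^(-1) * g = [-0.5805, -1.2351, -0.4814].
Step 2: g^T H^(-1) g = sum_i g_i^2 / H_ii
  = (-4.0635)^2/7 + (-7.4105)^2/6 + (-6.2581)^2/13
  = 2.3589 + 9.1526 + 3.0126 = 14.524
Step 3: Objective decrease = 0.5 * g^T H^(-1) g = 7.262


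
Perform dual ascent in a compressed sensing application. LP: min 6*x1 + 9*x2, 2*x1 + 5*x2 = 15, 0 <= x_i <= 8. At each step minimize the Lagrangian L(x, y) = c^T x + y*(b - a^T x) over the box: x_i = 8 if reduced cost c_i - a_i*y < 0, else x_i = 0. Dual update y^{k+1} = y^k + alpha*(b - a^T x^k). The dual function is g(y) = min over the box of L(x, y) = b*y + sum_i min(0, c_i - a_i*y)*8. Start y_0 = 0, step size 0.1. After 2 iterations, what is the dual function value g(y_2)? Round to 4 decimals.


Dual ascent for LP: min 6*x1 + 9*x2, 2*x1 + 5*x2 = 15, 0 <= x_i <= 8
Step 1: y^k = 0.0, reduced costs: (6.0, 9.0)
  x^k = (0.0, 0.0), subgradient = b - a^T x = 15.0
  y^{k+1} = 0.0 + 0.1*15.0 = 1.5
Step 2: y^k = 1.5, reduced costs: (3.0, 1.5)
  x^k = (0.0, 0.0), subgradient = b - a^T x = 15.0
  y^{k+1} = 1.5 + 0.1*15.0 = 3.0
Dual objective at y_2 = 3.0: reduced costs (0.0, -6.0), box minimizer x = (0.0, 8.0)
g(y_2) = b*y + (c1 - a1*y)*x1 + (c2 - a2*y)*x2 = 15*3.0 + 0.0*0.0 + (-6.0)*8.0 = 45.0 + 0.0 - 48.0 = -3.0


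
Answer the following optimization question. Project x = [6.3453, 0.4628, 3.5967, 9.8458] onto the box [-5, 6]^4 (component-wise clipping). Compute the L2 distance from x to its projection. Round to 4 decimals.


Project each component onto [-5, 6].
clip(6.3453) = 6.0, clip(0.4628) = 0.4628, clip(3.5967) = 3.5967, clip(9.8458) = 6.0
Projection = [6.0, 0.4628, 3.5967, 6.0]
Squared diffs: [0.1192, 0.0, 0.0, 14.7902]
Distance = sqrt(14.9094) = 3.8613


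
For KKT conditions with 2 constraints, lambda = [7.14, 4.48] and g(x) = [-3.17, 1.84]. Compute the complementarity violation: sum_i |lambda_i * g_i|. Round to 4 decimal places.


KKT complementary slackness check:
lambda_1 * g_1 = 7.14 * -3.17 = -22.6338
lambda_2 * g_2 = 4.48 * 1.84 = 8.2432
Total violation = 22.6338 + 8.2432 = 30.877


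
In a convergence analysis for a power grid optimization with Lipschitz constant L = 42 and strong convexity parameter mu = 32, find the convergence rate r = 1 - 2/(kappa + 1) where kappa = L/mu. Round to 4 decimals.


Step 1: Compute the condition number.
kappa = L/mu = 42/32 = 1.3125
Step 2: Compute the convergence rate.
r = 1 - 2/(kappa + 1) = 1 - 2*mu/(L + mu) = (L - mu)/(L + mu) = 10/74 = 0.1351


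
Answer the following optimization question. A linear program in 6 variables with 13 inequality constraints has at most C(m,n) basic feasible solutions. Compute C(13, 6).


Each vertex corresponds to some choice of n active constraints out of m, so the number of vertices is at most C(m, n) = m! / (n!(m-n)!).
m = 13, n = 6
Numerator: 13 * 12 * 11 * 10 * 9 * 8
Denominator: 6! = 720
C(13, 6) = 1716


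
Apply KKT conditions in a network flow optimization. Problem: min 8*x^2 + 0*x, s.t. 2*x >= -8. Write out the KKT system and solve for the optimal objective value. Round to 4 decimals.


Step 1: Try lambda = 0 (constraint inactive).
Stationarity: 2*8*x + 0 = 0
x* = 0/(2*8) = 0.0
Check constraint: 2*0.0 = 0.0 >= -8 -- satisfied.
Step 2: Compute optimal value.
f(x*) = 8*0.0^2 + 0*0.0 = 0.0


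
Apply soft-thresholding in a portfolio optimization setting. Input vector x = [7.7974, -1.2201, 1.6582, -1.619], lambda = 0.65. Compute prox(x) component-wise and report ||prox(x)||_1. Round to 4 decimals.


Soft-thresholding with lambda = 0.65:
prox(7.7974) = sign(7.7974)*max(|7.7974| - 0.65, 0) = 7.1474
prox(-1.2201) = sign(-1.2201)*max(|-1.2201| - 0.65, 0) = -0.5701
prox(1.6582) = sign(1.6582)*max(|1.6582| - 0.65, 0) = 1.0082
prox(-1.619) = sign(-1.619)*max(|-1.619| - 0.65, 0) = -0.969
prox(x) = [7.1474, -0.5701, 1.0082, -0.969]
||prox(x)||_1 = 7.1474 + 0.5701 + 1.0082 + 0.969 = 9.6947


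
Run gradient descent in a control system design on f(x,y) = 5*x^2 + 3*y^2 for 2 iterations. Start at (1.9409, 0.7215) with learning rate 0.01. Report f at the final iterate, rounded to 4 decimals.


Gradient descent on f(x,y) = 5*x^2 + 3*y^2.
Starting point: (1.9409, 0.7215), alpha = 0.01
Step 1: grad_x = 2*5*1.9409 = 19.409, grad_y = 2*3*0.7215 = 4.329
  x_1 = 1.9409 - 0.01*19.409 = 1.7468
  y_1 = 0.7215 - 0.01*4.329 = 0.6782
Step 2: grad_x = 2*5*1.7468 = 17.4681, grad_y = 2*3*0.6782 = 4.0693
  x_2 = 1.7468 - 0.01*17.4681 = 1.5721
  y_2 = 0.6782 - 0.01*4.0693 = 0.6375
f(1.5721, 0.6375) = 5*1.5721^2 + 3*0.6375^2 = 13.5772


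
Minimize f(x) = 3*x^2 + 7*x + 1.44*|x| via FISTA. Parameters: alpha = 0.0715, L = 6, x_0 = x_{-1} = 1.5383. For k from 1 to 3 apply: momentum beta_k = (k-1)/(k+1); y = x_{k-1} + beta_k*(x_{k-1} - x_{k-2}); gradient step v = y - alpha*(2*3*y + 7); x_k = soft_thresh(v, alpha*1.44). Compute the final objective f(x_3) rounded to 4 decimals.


FISTA on f(x) = 3*x^2 + 7*x + 1.44*|x|
L = 6, alpha = 0.0715
Iteration 1: beta = 0.0, y = 1.5383 + 0.0*(1.5383 - 1.5383) = 1.5383
  grad(y) = 16.2298, v = y - alpha*grad = 0.3779
  prox(v) = soft_thresh(0.3779, 0.103) = 0.2749
Iteration 2: beta = 0.3333, y = 0.2749 + 0.3333*(0.2749 - 1.5383) = -0.1462
  grad(y) = 6.1227, v = y - alpha*grad = -0.584
  prox(v) = soft_thresh(-0.584, 0.103) = -0.481
Iteration 3: beta = 0.5, y = -0.481 + 0.5*(-0.481 - 0.2749) = -0.859
  grad(y) = 1.846, v = y - alpha*grad = -0.991
  prox(v) = soft_thresh(-0.991, 0.103) = -0.888
f(x_3) = 3*(-0.888)^2 + 7*(-0.888) + 1.44*|-0.888| = -2.5717


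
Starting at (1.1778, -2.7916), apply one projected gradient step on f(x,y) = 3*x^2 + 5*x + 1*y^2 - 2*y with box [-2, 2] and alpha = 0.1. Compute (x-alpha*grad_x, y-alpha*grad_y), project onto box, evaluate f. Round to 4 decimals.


Step 1: Compute gradient at (1.1778, -2.7916).
grad_x = 2*3*1.1778 + 5 = 12.0668
grad_y = 2*1*-2.7916 - 2 = -7.5832
Step 2: Gradient step.
x_raw = 1.1778 - 0.1*12.0668 = -0.0289
y_raw = -2.7916 - 0.1*-7.5832 = -2.0333
Step 3: Project onto [-2, 2].
x_proj = clip(-0.0289) = -0.0289
y_proj = clip(-2.0333) = -2.0
Step 4: Evaluate f.
f(-0.0289, -2.0) = 7.8581


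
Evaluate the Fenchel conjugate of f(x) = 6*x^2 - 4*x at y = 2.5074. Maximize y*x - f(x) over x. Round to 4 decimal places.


f*(y) = sup_x {y*x - a*x^2 - b*x} = sup_x {(y-b)*x - a*x^2}
FOC: (y - b) - 2a*x = 0 => x* = (y - b)/(2a)
x* = (2.5074 + 4)/(2*6) = 0.5423
f*(2.5074) = (y-b)^2/(4a) = (2.5074 + 4)^2/(4*6)
= 42.3463/24 = 1.7644


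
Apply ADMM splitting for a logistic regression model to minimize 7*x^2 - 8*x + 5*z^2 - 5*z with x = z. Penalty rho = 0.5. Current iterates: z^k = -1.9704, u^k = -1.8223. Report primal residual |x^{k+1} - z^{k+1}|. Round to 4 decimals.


ADMM iteration with rho = 0.5, z^k = -1.9704, u^k = -1.8223
Step 1: x-update.
Minimize 7*x^2 - 8*x + (0.5/2)*(x + 1.9704 - 1.8223)^2
FOC: (2*7 + 0.5)*x = 8 + 0.5*(-1.9704 + 1.8223)
x^{k+1} = 0.5466
Step 2: z-update.
Minimize 5*z^2 - 5*z + (0.5/2)*(0.5466 - z - 1.8223)^2
FOC: (2*5 + 0.5)*z = 5 + 0.5*(0.5466 - 1.8223)
z^{k+1} = 0.4154
Step 3: u-update.
u^{k+1} = -1.8223 + 0.5466 - 0.4154 = -1.6911
Step 4: Primal residual = |0.5466 - 0.4154| = 0.1312


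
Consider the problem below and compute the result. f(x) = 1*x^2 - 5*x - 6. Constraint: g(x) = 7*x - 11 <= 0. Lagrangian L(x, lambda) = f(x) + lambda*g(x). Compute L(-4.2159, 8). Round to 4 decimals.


Step 1: Evaluate f(x).
f(-4.2159) = 1*(-4.2159)^2 - 5*(-4.2159) - 6 = 32.8533
Step 2: Evaluate g(x).
g(-4.2159) = 7*-4.2159 - 11 = -40.5113
Step 3: Compute Lagrangian.
L = 32.8533 + 8*-40.5113 = -291.2371


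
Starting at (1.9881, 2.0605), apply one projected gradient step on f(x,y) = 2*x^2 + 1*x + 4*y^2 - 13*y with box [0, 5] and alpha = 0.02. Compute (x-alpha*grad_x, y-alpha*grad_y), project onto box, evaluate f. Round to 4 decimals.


Step 1: Compute gradient at (1.9881, 2.0605).
grad_x = 2*2*1.9881 + 1 = 8.9524
grad_y = 2*4*2.0605 - 13 = 3.484
Step 2: Gradient step.
x_raw = 1.9881 - 0.02*8.9524 = 1.8091
y_raw = 2.0605 - 0.02*3.484 = 1.9908
Step 3: Project onto [0, 5].
x_proj = clip(1.8091) = 1.8091
y_proj = clip(1.9908) = 1.9908
Step 4: Evaluate f.
f(1.8091, 1.9908) = -1.6728


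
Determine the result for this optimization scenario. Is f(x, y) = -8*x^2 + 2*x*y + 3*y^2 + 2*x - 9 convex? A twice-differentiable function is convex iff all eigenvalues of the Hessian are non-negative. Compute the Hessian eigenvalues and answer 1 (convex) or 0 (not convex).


The Hessian of f(x,y) = -8*x^2 + 2*x*y + 3*y^2 + 2*x - 9 is:
H = [[-16, 2], [2, 6]]
Trace = -16 + 6 = -10
Determinant = -16*6 - (2)^2 = -100
Discriminant = (-10)^2 - 4*-100 = 500.0
Eigenvalues: lambda_1 = -16.1803, lambda_2 = 6.1803
The function is not convex.

0


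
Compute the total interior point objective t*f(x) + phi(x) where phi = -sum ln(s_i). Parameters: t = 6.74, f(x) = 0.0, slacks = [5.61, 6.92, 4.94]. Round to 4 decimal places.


Step 1: Compute log-barrier.
ln values: [1.7246, 1.9344, 1.5974]
phi = -(1.7246 + 1.9344 + 1.5974) = -5.2563
Step 2: Compute augmented objective.
t*f(x) = 6.74*0.0 = 0.0
Total = 0.0 - 5.2563 = -5.2563


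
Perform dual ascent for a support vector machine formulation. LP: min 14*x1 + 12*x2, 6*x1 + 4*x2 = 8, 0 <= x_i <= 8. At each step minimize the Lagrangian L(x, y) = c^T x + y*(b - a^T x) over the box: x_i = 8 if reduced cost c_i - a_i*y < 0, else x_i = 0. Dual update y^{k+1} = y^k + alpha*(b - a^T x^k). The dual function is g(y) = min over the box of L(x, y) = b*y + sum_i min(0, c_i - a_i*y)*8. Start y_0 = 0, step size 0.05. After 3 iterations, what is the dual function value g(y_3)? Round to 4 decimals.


Dual ascent for LP: min 14*x1 + 12*x2, 6*x1 + 4*x2 = 8, 0 <= x_i <= 8
Step 1: y^k = 0.0, reduced costs: (14.0, 12.0)
  x^k = (0.0, 0.0), subgradient = b - a^T x = 8.0
  y^{k+1} = 0.0 + 0.05*8.0 = 0.4
Step 2: y^k = 0.4, reduced costs: (11.6, 10.4)
  x^k = (0.0, 0.0), subgradient = b - a^T x = 8.0
  y^{k+1} = 0.4 + 0.05*8.0 = 0.8
Step 3: y^k = 0.8, reduced costs: (9.2, 8.8)
  x^k = (0.0, 0.0), subgradient = b - a^T x = 8.0
  y^{k+1} = 0.8 + 0.05*8.0 = 1.2
Dual objective at y_3 = 1.2: reduced costs (6.8, 7.2), box minimizer x = (0.0, 0.0)
g(y_3) = b*y + (c1 - a1*y)*x1 + (c2 - a2*y)*x2 = 8*1.2 + 6.8*0.0 + 7.2*0.0 = 9.6 + 0.0 + 0.0 = 9.6


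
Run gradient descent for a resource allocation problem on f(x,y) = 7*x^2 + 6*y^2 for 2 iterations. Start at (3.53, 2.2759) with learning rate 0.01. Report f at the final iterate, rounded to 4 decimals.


Gradient descent on f(x,y) = 7*x^2 + 6*y^2.
Starting point: (3.53, 2.2759), alpha = 0.01
Step 1: grad_x = 2*7*3.53 = 49.42, grad_y = 2*6*2.2759 = 27.3108
  x_1 = 3.53 - 0.01*49.42 = 3.0358
  y_1 = 2.2759 - 0.01*27.3108 = 2.0028
Step 2: grad_x = 2*7*3.0358 = 42.5012, grad_y = 2*6*2.0028 = 24.0335
  x_2 = 3.0358 - 0.01*42.5012 = 2.6108
  y_2 = 2.0028 - 0.01*24.0335 = 1.7625
f(2.6108, 1.7625) = 7*2.6108^2 + 6*1.7625^2 = 66.351


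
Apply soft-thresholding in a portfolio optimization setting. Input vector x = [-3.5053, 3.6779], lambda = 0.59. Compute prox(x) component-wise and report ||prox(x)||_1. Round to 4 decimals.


Soft-thresholding with lambda = 0.59:
prox(-3.5053) = sign(-3.5053)*max(|-3.5053| - 0.59, 0) = -2.9153
prox(3.6779) = sign(3.6779)*max(|3.6779| - 0.59, 0) = 3.0879
prox(x) = [-2.9153, 3.0879]
||prox(x)||_1 = 2.9153 + 3.0879 = 6.0032


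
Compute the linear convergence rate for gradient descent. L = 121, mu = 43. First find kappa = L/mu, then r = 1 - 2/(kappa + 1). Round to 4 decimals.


Step 1: Compute the condition number.
kappa = L/mu = 121/43 = 2.814
Step 2: Compute the convergence rate.
r = 1 - 2/(kappa + 1) = 1 - 2*mu/(L + mu) = (L - mu)/(L + mu) = 78/164 = 0.4756


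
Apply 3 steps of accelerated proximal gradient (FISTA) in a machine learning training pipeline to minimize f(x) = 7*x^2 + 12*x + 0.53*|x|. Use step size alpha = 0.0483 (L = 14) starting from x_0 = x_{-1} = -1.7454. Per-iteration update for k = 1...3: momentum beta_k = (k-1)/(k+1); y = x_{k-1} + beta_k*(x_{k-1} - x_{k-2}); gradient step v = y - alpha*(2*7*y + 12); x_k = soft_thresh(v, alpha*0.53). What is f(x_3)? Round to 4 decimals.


FISTA on f(x) = 7*x^2 + 12*x + 0.53*|x|
L = 14, alpha = 0.0483
Iteration 1: beta = 0.0, y = -1.7454 + 0.0*(-1.7454 + 1.7454) = -1.7454
  grad(y) = -12.4356, v = y - alpha*grad = -1.1448
  prox(v) = soft_thresh(-1.1448, 0.0256) = -1.1192
Iteration 2: beta = 0.3333, y = -1.1192 + 0.3333*(-1.1192 + 1.7454) = -0.9104
  grad(y) = -0.7458, v = y - alpha*grad = -0.8744
  prox(v) = soft_thresh(-0.8744, 0.0256) = -0.8488
Iteration 3: beta = 0.5, y = -0.8488 + 0.5*(-0.8488 + 1.1192) = -0.7136
  grad(y) = 2.0095, v = y - alpha*grad = -0.8107
  prox(v) = soft_thresh(-0.8107, 0.0256) = -0.7851
f(x_3) = 7*(-0.7851)^2 + 12*(-0.7851) + 0.53*|-0.7851| = -4.6904


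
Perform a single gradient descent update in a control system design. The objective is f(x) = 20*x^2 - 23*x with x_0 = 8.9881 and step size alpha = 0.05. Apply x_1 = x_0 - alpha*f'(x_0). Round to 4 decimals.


We compute the gradient at x_0 and apply the update.
f'(x) = 40*x - 23
f'(8.9881) = 40*8.9881 - 23 = 336.524
x_1 = 8.9881 - 0.05*336.524 = -7.8381


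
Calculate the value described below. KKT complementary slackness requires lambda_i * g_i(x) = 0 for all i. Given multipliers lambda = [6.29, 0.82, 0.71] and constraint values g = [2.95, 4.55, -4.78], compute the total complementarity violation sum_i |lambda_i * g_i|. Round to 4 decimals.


KKT complementary slackness check:
lambda_1 * g_1 = 6.29 * 2.95 = 18.5555
lambda_2 * g_2 = 0.82 * 4.55 = 3.731
lambda_3 * g_3 = 0.71 * -4.78 = -3.3938
Total violation = 18.5555 + 3.731 + 3.3938 = 25.6803


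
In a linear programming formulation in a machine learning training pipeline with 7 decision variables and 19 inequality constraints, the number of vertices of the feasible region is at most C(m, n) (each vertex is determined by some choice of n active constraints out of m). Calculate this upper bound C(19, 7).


Each vertex corresponds to some choice of n active constraints out of m, so the number of vertices is at most C(m, n) = m! / (n!(m-n)!).
m = 19, n = 7
Numerator: 19 * 18 * 17 * 16 * 15 * 14 * 13
Denominator: 7! = 5040
C(19, 7) = 50388


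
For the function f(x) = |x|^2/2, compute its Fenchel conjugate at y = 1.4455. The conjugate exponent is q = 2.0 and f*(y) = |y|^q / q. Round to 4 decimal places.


The conjugate exponent q satisfies 1/p + 1/q = 1.
p = 2, so q = 2/(2 - 1) = 2.0
|y|^q = 1.4455^2.0 = 2.0895
f*(1.4455) = 2.0895 / 2.0 = 1.0447


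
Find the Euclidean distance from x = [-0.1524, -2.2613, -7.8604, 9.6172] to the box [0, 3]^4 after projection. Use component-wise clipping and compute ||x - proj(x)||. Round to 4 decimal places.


Project each component onto [0, 3].
clip(-0.1524) = 0.0, clip(-2.2613) = 0.0, clip(-7.8604) = 0.0, clip(9.6172) = 3.0
Projection = [0.0, 0.0, 0.0, 3.0]
Squared diffs: [0.0232, 5.1135, 61.7859, 43.7873]
Distance = sqrt(110.7099) = 10.5219


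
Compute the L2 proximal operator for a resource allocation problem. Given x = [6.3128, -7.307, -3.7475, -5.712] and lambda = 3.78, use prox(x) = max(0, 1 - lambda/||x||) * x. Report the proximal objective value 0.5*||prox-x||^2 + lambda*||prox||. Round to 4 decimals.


Step 1: Compute ||x||.
||x|| = 11.8285
Step 2: Compute scaling factor.
scale = max(0, 1 - 3.78/11.8285) = 0.6804
Step 3: prox(x) = [4.2954, -4.9719, -2.5499, -3.8866]
||prox(x)|| = 8.0485
Step 4: Proximal objective.
0.5*||prox-x||^2 = 7.1442
lambda*||prox|| = 30.4233
Total = 37.5677


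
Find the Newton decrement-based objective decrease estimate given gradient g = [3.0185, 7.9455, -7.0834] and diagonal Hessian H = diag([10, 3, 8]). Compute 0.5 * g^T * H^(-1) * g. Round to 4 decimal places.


Step 1: H is diagonal, so H^(-1) * g = [0.3019, 2.6485, -0.8854].
Step 2: g^T H^(-1) g = sum_i g_i^2 / H_ii
  = (3.0185)^2/10 + (7.9455)^2/3 + (-7.0834)^2/8
  = 0.9111 + 21.0437 + 6.2718 = 28.2266
Step 3: Objective decrease = 0.5 * g^T H^(-1) g = 14.1133


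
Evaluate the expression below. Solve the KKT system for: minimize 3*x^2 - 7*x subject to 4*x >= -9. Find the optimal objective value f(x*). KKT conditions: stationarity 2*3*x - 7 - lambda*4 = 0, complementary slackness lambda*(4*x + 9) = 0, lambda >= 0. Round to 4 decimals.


Step 1: Try lambda = 0 (constraint inactive).
Stationarity: 2*3*x - 7 = 0
x* = 7/(2*3) = 7/6 = 1.1667 (rounded; the exact value 7/6 is used below)
Check constraint: 4*1.1667 = 4.6668 >= -9 -- satisfied.
Step 2: Compute optimal value.
f(x*) = 3*(7/6)^2 - 7*(7/6) = -4.0833


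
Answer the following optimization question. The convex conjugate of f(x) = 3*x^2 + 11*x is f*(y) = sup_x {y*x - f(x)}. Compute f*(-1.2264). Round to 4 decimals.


f*(y) = sup_x {y*x - a*x^2 - b*x} = sup_x {(y-b)*x - a*x^2}
FOC: (y - b) - 2a*x = 0 => x* = (y - b)/(2a)
x* = (-1.2264 - 11)/(2*3) = -2.0377
f*(-1.2264) = (y-b)^2/(4a) = (-1.2264 - 11)^2/(4*3)
= 149.4849/12 = 12.4571


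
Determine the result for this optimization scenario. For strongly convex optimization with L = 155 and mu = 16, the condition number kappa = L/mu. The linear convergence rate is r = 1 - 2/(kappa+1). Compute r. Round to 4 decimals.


Step 1: Compute the condition number.
kappa = L/mu = 155/16 = 9.6875
Step 2: Compute the convergence rate.
r = 1 - 2/(kappa + 1) = 1 - 2*mu/(L + mu) = (L - mu)/(L + mu) = 139/171 = 0.8129


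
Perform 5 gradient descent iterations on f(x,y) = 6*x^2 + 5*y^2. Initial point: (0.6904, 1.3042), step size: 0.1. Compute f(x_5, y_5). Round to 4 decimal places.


Gradient descent on f(x,y) = 6*x^2 + 5*y^2.
Starting point: (0.6904, 1.3042), alpha = 0.1
Step 1: grad_x = 2*6*0.6904 = 8.2848, grad_y = 2*5*1.3042 = 13.042
  x_1 = 0.6904 - 0.1*8.2848 = -0.1381
  y_1 = 1.3042 - 0.1*13.042 = 0.0
Step 2: grad_x = 2*6*-0.1381 = -1.657, grad_y = 2*5*0.0 = 0.0
  x_2 = -0.1381 - 0.1*-1.657 = 0.0276
  y_2 = 0.0 - 0.1*0.0 = 0.0
Step 3: grad_x = 2*6*0.0276 = 0.3314, grad_y = 2*5*0.0 = 0.0
  x_3 = 0.0276 - 0.1*0.3314 = -0.0055
  y_3 = 0.0 - 0.1*0.0 = 0.0
Step 4: grad_x = 2*6*-0.0055 = -0.0663, grad_y = 2*5*0.0 = 0.0
  x_4 = -0.0055 - 0.1*-0.0663 = 0.0011
  y_4 = 0.0 - 0.1*0.0 = 0.0
Step 5: grad_x = 2*6*0.0011 = 0.0133, grad_y = 2*5*0.0 = 0.0
  x_5 = 0.0011 - 0.1*0.0133 = -0.0002
  y_5 = 0.0 - 0.1*0.0 = 0.0
f(-0.0002, 0.0) = 6*(-0.0002)^2 + 5*0.0^2 = 0.0


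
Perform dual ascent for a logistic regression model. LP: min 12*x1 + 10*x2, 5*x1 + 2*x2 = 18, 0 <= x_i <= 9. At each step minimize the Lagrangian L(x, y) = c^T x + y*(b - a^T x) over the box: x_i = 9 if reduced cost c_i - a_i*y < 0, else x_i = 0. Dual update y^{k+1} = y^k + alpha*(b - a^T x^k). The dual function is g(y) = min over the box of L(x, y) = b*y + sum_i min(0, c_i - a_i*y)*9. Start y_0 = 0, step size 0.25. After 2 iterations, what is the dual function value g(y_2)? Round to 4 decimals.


Dual ascent for LP: min 12*x1 + 10*x2, 5*x1 + 2*x2 = 18, 0 <= x_i <= 9
Step 1: y^k = 0.0, reduced costs: (12.0, 10.0)
  x^k = (0.0, 0.0), subgradient = b - a^T x = 18.0
  y^{k+1} = 0.0 + 0.25*18.0 = 4.5
Step 2: y^k = 4.5, reduced costs: (-10.5, 1.0)
  x^k = (9.0, 0.0), subgradient = b - a^T x = -27.0
  y^{k+1} = 4.5 + 0.25*-27.0 = -2.25
Dual objective at y_2 = -2.25: reduced costs (23.25, 14.5), box minimizer x = (0.0, 0.0)
g(y_2) = b*y + (c1 - a1*y)*x1 + (c2 - a2*y)*x2 = 18*(-2.25) + 23.25*0.0 + 14.5*0.0 = -40.5 + 0.0 + 0.0 = -40.5


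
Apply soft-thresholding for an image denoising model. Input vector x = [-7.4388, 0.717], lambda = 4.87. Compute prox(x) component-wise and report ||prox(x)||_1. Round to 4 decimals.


Soft-thresholding with lambda = 4.87:
prox(-7.4388) = sign(-7.4388)*max(|-7.4388| - 4.87, 0) = -2.5688
prox(0.717) = sign(0.717)*max(|0.717| - 4.87, 0) = 0.0
prox(x) = [-2.5688, 0.0]
||prox(x)||_1 = 2.5688 + 0.0 = 2.5688


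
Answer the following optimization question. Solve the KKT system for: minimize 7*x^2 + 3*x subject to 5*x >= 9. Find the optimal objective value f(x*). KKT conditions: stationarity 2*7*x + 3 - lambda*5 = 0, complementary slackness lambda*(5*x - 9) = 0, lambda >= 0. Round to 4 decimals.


Step 1: Try lambda = 0 (constraint inactive).
x_unc = -3/(2*7) = -0.2143
Check: 5*-0.2143 = -1.0715 < 9 -- violated!
Step 2: Constraint must be active: 5*x = 9
x* = 9/5 = 1.8
lambda = (2*7*1.8 + 3)/5 = 5.64
Step 3: Compute optimal value.
f(x*) = 7*1.8^2 + 3*1.8 = 28.08


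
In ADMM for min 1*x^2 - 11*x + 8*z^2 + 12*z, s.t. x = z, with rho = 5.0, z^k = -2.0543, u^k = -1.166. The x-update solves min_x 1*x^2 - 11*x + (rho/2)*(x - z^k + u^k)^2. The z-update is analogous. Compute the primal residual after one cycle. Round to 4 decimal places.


ADMM iteration with rho = 5.0, z^k = -2.0543, u^k = -1.166
Step 1: x-update.
Minimize 1*x^2 - 11*x + (5.0/2)*(x + 2.0543 - 1.166)^2
FOC: (2*1 + 5.0)*x = 11 + 5.0*(-2.0543 + 1.166)
x^{k+1} = 0.9369
Step 2: z-update.
Minimize 8*z^2 + 12*z + (5.0/2)*(0.9369 - z - 1.166)^2
FOC: (2*8 + 5.0)*z = -12 + 5.0*(0.9369 - 1.166)
z^{k+1} = -0.626
Step 3: u-update.
u^{k+1} = -1.166 + 0.9369 + 0.626 = 0.3969
Step 4: Primal residual = |0.9369 + 0.626| = 1.5629


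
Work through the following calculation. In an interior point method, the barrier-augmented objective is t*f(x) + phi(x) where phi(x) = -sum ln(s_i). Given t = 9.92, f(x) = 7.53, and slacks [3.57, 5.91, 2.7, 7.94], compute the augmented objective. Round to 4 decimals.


Step 1: Compute log-barrier.
ln values: [1.2726, 1.7766, 0.9933, 2.0719]
phi = -(1.2726 + 1.7766 + 0.9933 + 2.0719) = -6.1144
Step 2: Compute augmented objective.
t*f(x) = 9.92*7.53 = 74.6976
Total = 74.6976 - 6.1144 = 68.5832


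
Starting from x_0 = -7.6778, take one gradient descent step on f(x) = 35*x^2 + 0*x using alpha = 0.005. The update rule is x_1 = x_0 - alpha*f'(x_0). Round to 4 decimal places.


We compute the gradient at x_0 and apply the update.
f'(x) = 70*x + 0
f'(-7.6778) = 70*-7.6778 + 0 = -537.446
x_1 = -7.6778 - 0.005*-537.446 = -4.9906


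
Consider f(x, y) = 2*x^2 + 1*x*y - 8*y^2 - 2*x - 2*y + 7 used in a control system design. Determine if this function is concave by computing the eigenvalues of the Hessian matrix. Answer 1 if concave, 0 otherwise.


The Hessian of f(x,y) = 2*x^2 + 1*x*y - 8*y^2 - 2*x - 2*y + 7 is:
H = [[4, 1], [1, -16]]
Trace = 4 - 16 = -12
Determinant = 4*-16 - (1)^2 = -65
Discriminant = (-12)^2 - 4*-65 = 404.0
Eigenvalues: lambda_1 = -16.0499, lambda_2 = 4.0499
The function is not concave.

0


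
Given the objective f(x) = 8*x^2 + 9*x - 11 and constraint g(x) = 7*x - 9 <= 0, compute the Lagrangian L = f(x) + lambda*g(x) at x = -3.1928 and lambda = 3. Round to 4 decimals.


Step 1: Evaluate f(x).
f(-3.1928) = 8*(-3.1928)^2 + 9*(-3.1928) - 11 = 41.8166
Step 2: Evaluate g(x).
g(-3.1928) = 7*-3.1928 - 9 = -31.3496
Step 3: Compute Lagrangian.
L = 41.8166 + 3*-31.3496 = -52.2322


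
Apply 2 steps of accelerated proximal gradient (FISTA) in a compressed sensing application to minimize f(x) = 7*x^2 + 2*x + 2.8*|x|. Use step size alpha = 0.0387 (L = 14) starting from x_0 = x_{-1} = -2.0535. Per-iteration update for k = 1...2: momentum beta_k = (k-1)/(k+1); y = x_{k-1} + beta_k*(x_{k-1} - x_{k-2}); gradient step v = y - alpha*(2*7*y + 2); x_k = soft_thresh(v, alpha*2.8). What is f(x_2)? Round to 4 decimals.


FISTA on f(x) = 7*x^2 + 2*x + 2.8*|x|
L = 14, alpha = 0.0387
Iteration 1: beta = 0.0, y = -2.0535 + 0.0*(-2.0535 + 2.0535) = -2.0535
  grad(y) = -26.749, v = y - alpha*grad = -1.0183
  prox(v) = soft_thresh(-1.0183, 0.1084) = -0.91
Iteration 2: beta = 0.3333, y = -0.91 + 0.3333*(-0.91 + 2.0535) = -0.5288
  grad(y) = -5.4028, v = y - alpha*grad = -0.3197
  prox(v) = soft_thresh(-0.3197, 0.1084) = -0.2113
f(x_2) = 7*(-0.2113)^2 + 2*(-0.2113) + 2.8*|-0.2113| = 0.4817


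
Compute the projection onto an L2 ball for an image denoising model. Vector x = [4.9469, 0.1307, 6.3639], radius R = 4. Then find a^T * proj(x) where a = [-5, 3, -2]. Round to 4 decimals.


Step 1: Compute ||x|| (intermediates to 6 decimals).
||x|| = sqrt(4.9469^2 + 0.1307^2 + 6.3639^2) = 8.061521
Step 2: Project.
Since ||x|| > R, scale = R/||x|| = 4/8.061521 = 0.496184, proj(x) = scale * x
proj(x) = [2.454573, 0.064851, 3.157665]
Step 3: Dot product.
a^T * proj(x) = -5*2.454573 + 3*0.064851 - 2*3.157665 = -18.3936


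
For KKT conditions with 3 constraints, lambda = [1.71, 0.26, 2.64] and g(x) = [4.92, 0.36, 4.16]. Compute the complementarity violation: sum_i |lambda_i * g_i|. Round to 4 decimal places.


KKT complementary slackness check:
lambda_1 * g_1 = 1.71 * 4.92 = 8.4132
lambda_2 * g_2 = 0.26 * 0.36 = 0.0936
lambda_3 * g_3 = 2.64 * 4.16 = 10.9824
Total violation = 8.4132 + 0.0936 + 10.9824 = 19.4892


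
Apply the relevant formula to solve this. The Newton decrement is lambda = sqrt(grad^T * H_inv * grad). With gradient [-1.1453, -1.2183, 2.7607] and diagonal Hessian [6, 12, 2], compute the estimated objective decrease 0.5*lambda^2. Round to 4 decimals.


Step 1: H is diagonal, so H^(-1) * g = [-0.1909, -0.1015, 1.3804].
Step 2: g^T H^(-1) g = sum_i g_i^2 / H_ii
  = (-1.1453)^2/6 + (-1.2183)^2/12 + (2.7607)^2/2
  = 0.2186 + 0.1237 + 3.8107 = 4.153
Step 3: Objective decrease = 0.5 * g^T H^(-1) g = 2.0765


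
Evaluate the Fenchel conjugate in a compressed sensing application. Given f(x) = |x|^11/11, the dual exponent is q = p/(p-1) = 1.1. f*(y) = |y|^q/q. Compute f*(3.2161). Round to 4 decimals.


The conjugate exponent q satisfies 1/p + 1/q = 1.
p = 11, so q = 11/(11 - 1) = 1.1
|y|^q = 3.2161^1.1 = 3.6146
f*(3.2161) = 3.6146 / 1.1 = 3.286


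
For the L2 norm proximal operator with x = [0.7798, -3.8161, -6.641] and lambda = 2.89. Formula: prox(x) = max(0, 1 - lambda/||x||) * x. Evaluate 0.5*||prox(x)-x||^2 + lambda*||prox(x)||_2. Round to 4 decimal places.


Step 1: Compute ||x||.
||x|| = 7.6989
Step 2: Compute scaling factor.
scale = max(0, 1 - 2.89/7.6989) = 0.6246
Step 3: prox(x) = [0.4871, -2.3836, -4.1481]
||prox(x)|| = 4.8089
Step 4: Proximal objective.
0.5*||prox-x||^2 = 4.1761
lambda*||prox|| = 13.8977
Total = 18.0739


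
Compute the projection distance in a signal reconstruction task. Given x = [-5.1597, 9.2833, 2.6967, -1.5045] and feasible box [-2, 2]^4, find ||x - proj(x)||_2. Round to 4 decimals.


Project each component onto [-2, 2].
clip(-5.1597) = -2.0, clip(9.2833) = 2.0, clip(2.6967) = 2.0, clip(-1.5045) = -1.5045
Projection = [-2.0, 2.0, 2.0, -1.5045]
Squared diffs: [9.9837, 53.0465, 0.4854, 0.0]
Distance = sqrt(63.5156) = 7.9697


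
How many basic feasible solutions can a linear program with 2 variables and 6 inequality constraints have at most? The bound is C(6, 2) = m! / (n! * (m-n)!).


Each vertex corresponds to some choice of n active constraints out of m, so the number of vertices is at most C(m, n) = m! / (n!(m-n)!).
m = 6, n = 2
Numerator: 6 * 5
Denominator: 2! = 2
C(6, 2) = 15


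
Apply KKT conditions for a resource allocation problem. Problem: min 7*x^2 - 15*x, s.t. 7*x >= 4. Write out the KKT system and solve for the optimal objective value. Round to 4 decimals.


Step 1: Try lambda = 0 (constraint inactive).
Stationarity: 2*7*x - 15 = 0
x* = 15/(2*7) = 15/14 = 1.0714 (rounded; the exact value 15/14 is used below)
Check constraint: 7*1.0714 = 7.4998 >= 4 -- satisfied.
Step 2: Compute optimal value.
f(x*) = 7*(15/14)^2 - 15*(15/14) = -8.0357


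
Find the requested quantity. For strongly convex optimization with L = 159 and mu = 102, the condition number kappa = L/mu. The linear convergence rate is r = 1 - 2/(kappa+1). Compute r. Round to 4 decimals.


Step 1: Compute the condition number.
kappa = L/mu = 159/102 = 1.5588
Step 2: Compute the convergence rate.
r = 1 - 2/(kappa + 1) = 1 - 2*mu/(L + mu) = (L - mu)/(L + mu) = 57/261 = 0.2184


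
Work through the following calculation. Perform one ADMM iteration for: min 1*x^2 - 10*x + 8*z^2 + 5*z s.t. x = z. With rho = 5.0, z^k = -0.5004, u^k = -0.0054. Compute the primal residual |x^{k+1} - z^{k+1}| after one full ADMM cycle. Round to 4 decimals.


ADMM iteration with rho = 5.0, z^k = -0.5004, u^k = -0.0054
Step 1: x-update.
Minimize 1*x^2 - 10*x + (5.0/2)*(x + 0.5004 - 0.0054)^2
FOC: (2*1 + 5.0)*x = 10 + 5.0*(-0.5004 + 0.0054)
x^{k+1} = 1.075
Step 2: z-update.
Minimize 8*z^2 + 5*z + (5.0/2)*(1.075 - z - 0.0054)^2
FOC: (2*8 + 5.0)*z = -5 + 5.0*(1.075 - 0.0054)
z^{k+1} = 0.0166
Step 3: u-update.
u^{k+1} = -0.0054 + 1.075 - 0.0166 = 1.053
Step 4: Primal residual = |1.075 - 0.0166| = 1.0584


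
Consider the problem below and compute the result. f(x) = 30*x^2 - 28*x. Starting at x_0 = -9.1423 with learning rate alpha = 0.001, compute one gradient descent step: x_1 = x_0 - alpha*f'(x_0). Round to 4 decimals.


We compute the gradient at x_0 and apply the update.
f'(x) = 60*x - 28
f'(-9.1423) = 60*-9.1423 - 28 = -576.538
x_1 = -9.1423 - 0.001*-576.538 = -8.5658


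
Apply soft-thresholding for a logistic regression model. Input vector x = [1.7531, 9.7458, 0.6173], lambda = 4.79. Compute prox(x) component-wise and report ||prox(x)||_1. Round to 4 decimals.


Soft-thresholding with lambda = 4.79:
prox(1.7531) = sign(1.7531)*max(|1.7531| - 4.79, 0) = 0.0
prox(9.7458) = sign(9.7458)*max(|9.7458| - 4.79, 0) = 4.9558
prox(0.6173) = sign(0.6173)*max(|0.6173| - 4.79, 0) = 0.0
prox(x) = [0.0, 4.9558, 0.0]
||prox(x)||_1 = 0.0 + 4.9558 + 0.0 = 4.9558


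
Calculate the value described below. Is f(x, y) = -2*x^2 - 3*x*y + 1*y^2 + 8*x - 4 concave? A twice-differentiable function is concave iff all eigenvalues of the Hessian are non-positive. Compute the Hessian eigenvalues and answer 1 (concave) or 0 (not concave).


The Hessian of f(x,y) = -2*x^2 - 3*x*y + 1*y^2 + 8*x - 4 is:
H = [[-4, -3], [-3, 2]]
Trace = -4 + 2 = -2
Determinant = -4*2 - (-3)^2 = -17
Discriminant = (-2)^2 - 4*-17 = 72.0
Eigenvalues: lambda_1 = -5.2426, lambda_2 = 3.2426
The function is not concave.

0


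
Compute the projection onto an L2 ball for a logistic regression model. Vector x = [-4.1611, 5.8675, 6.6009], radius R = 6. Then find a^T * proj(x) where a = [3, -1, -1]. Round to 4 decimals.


Step 1: Compute ||x|| (intermediates to 6 decimals).
||x|| = sqrt((-4.1611)^2 + 5.8675^2 + 6.6009^2) = 9.762899
Step 2: Project.
Since ||x|| > R, scale = R/||x|| = 6/9.762899 = 0.614572, proj(x) = scale * x
proj(x) = [-2.557296, 3.606001, 4.056728]
Step 3: Dot product.
a^T * proj(x) = 3*(-2.557296) - 1*3.606001 - 1*4.056728 = -15.3346


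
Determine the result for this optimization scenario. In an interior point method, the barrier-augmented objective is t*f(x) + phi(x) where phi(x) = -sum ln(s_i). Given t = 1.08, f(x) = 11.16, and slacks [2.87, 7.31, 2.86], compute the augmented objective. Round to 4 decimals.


Step 1: Compute log-barrier.
ln values: [1.0543, 1.9892, 1.0508]
phi = -(1.0543 + 1.9892 + 1.0508) = -4.0944
Step 2: Compute augmented objective.
t*f(x) = 1.08*11.16 = 12.0528
Total = 12.0528 - 4.0944 = 7.9584


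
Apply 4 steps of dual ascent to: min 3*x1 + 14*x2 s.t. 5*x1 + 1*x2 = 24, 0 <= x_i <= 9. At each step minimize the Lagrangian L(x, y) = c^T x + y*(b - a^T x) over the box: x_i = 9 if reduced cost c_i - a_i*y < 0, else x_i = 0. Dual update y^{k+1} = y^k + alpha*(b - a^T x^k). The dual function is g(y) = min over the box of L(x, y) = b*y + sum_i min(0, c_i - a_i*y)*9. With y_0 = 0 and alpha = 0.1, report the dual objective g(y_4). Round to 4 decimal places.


Dual ascent for LP: min 3*x1 + 14*x2, 5*x1 + 1*x2 = 24, 0 <= x_i <= 9
Step 1: y^k = 0.0, reduced costs: (3.0, 14.0)
  x^k = (0.0, 0.0), subgradient = b - a^T x = 24.0
  y^{k+1} = 0.0 + 0.1*24.0 = 2.4
Step 2: y^k = 2.4, reduced costs: (-9.0, 11.6)
  x^k = (9.0, 0.0), subgradient = b - a^T x = -21.0
  y^{k+1} = 2.4 + 0.1*-21.0 = 0.3
Step 3: y^k = 0.3, reduced costs: (1.5, 13.7)
  x^k = (0.0, 0.0), subgradient = b - a^T x = 24.0
  y^{k+1} = 0.3 + 0.1*24.0 = 2.7
Step 4: y^k = 2.7, reduced costs: (-10.5, 11.3)
  x^k = (9.0, 0.0), subgradient = b - a^T x = -21.0
  y^{k+1} = 2.7 + 0.1*-21.0 = 0.6
Dual objective at y_4 = 0.6: reduced costs (0.0, 13.4), box minimizer x = (0.0, 0.0)
g(y_4) = b*y + (c1 - a1*y)*x1 + (c2 - a2*y)*x2 = 24*0.6 + 0.0*0.0 + 13.4*0.0 = 14.4 + 0.0 + 0.0 = 14.4


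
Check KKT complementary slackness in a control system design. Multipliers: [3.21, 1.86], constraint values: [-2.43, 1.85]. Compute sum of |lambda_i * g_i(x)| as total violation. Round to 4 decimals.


KKT complementary slackness check:
lambda_1 * g_1 = 3.21 * -2.43 = -7.8003
lambda_2 * g_2 = 1.86 * 1.85 = 3.441
Total violation = 7.8003 + 3.441 = 11.2413


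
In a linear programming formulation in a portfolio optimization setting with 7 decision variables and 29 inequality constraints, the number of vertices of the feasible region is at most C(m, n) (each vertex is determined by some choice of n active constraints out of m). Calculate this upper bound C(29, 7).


Each vertex corresponds to some choice of n active constraints out of m, so the number of vertices is at most C(m, n) = m! / (n!(m-n)!).
m = 29, n = 7
Numerator: 29 * 28 * 27 * 26 * 25 * 24 * 23
Denominator: 7! = 5040
C(29, 7) = 1560780


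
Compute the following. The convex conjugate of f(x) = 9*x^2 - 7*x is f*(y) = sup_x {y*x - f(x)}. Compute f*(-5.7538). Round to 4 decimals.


f*(y) = sup_x {y*x - a*x^2 - b*x} = sup_x {(y-b)*x - a*x^2}
FOC: (y - b) - 2a*x = 0 => x* = (y - b)/(2a)
x* = (-5.7538 + 7)/(2*9) = 0.0692
f*(-5.7538) = (y-b)^2/(4a) = (-5.7538 + 7)^2/(4*9)
= 1.553/36 = 0.0431


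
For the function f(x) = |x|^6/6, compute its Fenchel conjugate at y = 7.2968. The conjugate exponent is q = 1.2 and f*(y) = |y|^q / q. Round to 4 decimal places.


The conjugate exponent q satisfies 1/p + 1/q = 1.
p = 6, so q = 6/(6 - 1) = 1.2
|y|^q = 7.2968^1.2 = 10.8582
f*(7.2968) = 10.8582 / 1.2 = 9.0485


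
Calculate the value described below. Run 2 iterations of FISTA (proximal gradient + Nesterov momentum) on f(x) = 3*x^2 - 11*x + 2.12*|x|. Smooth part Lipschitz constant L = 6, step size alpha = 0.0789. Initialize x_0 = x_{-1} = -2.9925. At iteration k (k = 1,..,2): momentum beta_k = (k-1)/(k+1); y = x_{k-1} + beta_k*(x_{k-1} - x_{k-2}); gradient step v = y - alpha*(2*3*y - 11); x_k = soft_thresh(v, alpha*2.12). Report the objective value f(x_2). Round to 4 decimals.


FISTA on f(x) = 3*x^2 - 11*x + 2.12*|x|
L = 6, alpha = 0.0789
Iteration 1: beta = 0.0, y = -2.9925 + 0.0*(-2.9925 + 2.9925) = -2.9925
  grad(y) = -28.955, v = y - alpha*grad = -0.708
  prox(v) = soft_thresh(-0.708, 0.1673) = -0.5407
Iteration 2: beta = 0.3333, y = -0.5407 + 0.3333*(-0.5407 + 2.9925) = 0.2766
  grad(y) = -9.3405, v = y - alpha*grad = 1.0136
  prox(v) = soft_thresh(1.0136, 0.1673) = 0.8463
f(x_2) = 3*0.8463^2 - 11*0.8463 + 2.12*|0.8463| = -5.3664


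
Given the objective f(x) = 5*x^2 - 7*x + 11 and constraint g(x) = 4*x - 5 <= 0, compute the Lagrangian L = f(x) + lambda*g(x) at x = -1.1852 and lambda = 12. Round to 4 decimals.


Step 1: Evaluate f(x).
f(-1.1852) = 5*(-1.1852)^2 - 7*(-1.1852) + 11 = 26.3199
Step 2: Evaluate g(x).
g(-1.1852) = 4*-1.1852 - 5 = -9.7408
Step 3: Compute Lagrangian.
L = 26.3199 + 12*-9.7408 = -90.5697


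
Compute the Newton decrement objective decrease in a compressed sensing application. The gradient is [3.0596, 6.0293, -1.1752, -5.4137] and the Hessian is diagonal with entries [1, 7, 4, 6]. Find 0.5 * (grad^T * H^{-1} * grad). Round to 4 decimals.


Step 1: H is diagonal, so H^(-1) * g = [3.0596, 0.8613, -0.2938, -0.9023].
Step 2: g^T H^(-1) g = sum_i g_i^2 / H_ii
  = (3.0596)^2/1 + (6.0293)^2/7 + (-1.1752)^2/4 + (-5.4137)^2/6
  = 9.3612 + 5.1932 + 0.3453 + 4.8847 = 19.7843
Step 3: Objective decrease = 0.5 * g^T H^(-1) g = 9.8922


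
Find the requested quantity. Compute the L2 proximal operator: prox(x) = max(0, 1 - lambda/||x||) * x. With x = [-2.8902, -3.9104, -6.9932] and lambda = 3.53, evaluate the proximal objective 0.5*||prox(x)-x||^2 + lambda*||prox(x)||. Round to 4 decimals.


Step 1: Compute ||x||.
||x|| = 8.5176
Step 2: Compute scaling factor.
scale = max(0, 1 - 3.53/8.5176) = 0.5856
Step 3: prox(x) = [-1.6924, -2.2898, -4.095]
||prox(x)|| = 4.9876
Step 4: Proximal objective.
0.5*||prox-x||^2 = 6.2305
lambda*||prox|| = 17.6062
Total = 23.8366


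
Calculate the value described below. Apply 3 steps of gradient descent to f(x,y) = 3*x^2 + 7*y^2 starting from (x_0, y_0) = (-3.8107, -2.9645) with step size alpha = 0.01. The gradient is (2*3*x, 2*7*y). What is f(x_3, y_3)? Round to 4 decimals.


Gradient descent on f(x,y) = 3*x^2 + 7*y^2.
Starting point: (-3.8107, -2.9645), alpha = 0.01
Step 1: grad_x = 2*3*-3.8107 = -22.8642, grad_y = 2*7*-2.9645 = -41.503
  x_1 = -3.8107 - 0.01*-22.8642 = -3.5821
  y_1 = -2.9645 - 0.01*-41.503 = -2.5495
Step 2: grad_x = 2*3*-3.5821 = -21.4923, grad_y = 2*7*-2.5495 = -35.6926
  x_2 = -3.5821 - 0.01*-21.4923 = -3.3671
  y_2 = -2.5495 - 0.01*-35.6926 = -2.1925
Step 3: grad_x = 2*3*-3.3671 = -20.2028, grad_y = 2*7*-2.1925 = -30.6956
  x_3 = -3.3671 - 0.01*-20.2028 = -3.1651
  y_3 = -2.1925 - 0.01*-30.6956 = -1.8856
f(-3.1651, -1.8856) = 3*(-3.1651)^2 + 7*(-1.8856)^2 = 54.9418


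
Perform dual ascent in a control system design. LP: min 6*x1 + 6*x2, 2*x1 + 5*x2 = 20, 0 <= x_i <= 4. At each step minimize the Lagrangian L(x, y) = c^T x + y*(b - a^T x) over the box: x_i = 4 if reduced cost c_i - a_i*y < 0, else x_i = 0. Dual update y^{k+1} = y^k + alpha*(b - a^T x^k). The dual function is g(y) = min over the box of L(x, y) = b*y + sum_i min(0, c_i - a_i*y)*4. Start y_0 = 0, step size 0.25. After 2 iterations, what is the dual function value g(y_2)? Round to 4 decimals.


Dual ascent for LP: min 6*x1 + 6*x2, 2*x1 + 5*x2 = 20, 0 <= x_i <= 4
Step 1: y^k = 0.0, reduced costs: (6.0, 6.0)
  x^k = (0.0, 0.0), subgradient = b - a^T x = 20.0
  y^{k+1} = 0.0 + 0.25*20.0 = 5.0
Step 2: y^k = 5.0, reduced costs: (-4.0, -19.0)
  x^k = (4.0, 4.0), subgradient = b - a^T x = -8.0
  y^{k+1} = 5.0 + 0.25*-8.0 = 3.0
Dual objective at y_2 = 3.0: reduced costs (0.0, -9.0), box minimizer x = (0.0, 4.0)
g(y_2) = b*y + (c1 - a1*y)*x1 + (c2 - a2*y)*x2 = 20*3.0 + 0.0*0.0 + (-9.0)*4.0 = 60.0 + 0.0 - 36.0 = 24.0


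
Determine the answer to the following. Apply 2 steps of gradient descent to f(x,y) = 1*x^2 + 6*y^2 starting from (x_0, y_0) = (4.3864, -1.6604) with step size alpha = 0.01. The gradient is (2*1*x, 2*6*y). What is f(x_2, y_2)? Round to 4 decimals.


Gradient descent on f(x,y) = 1*x^2 + 6*y^2.
Starting point: (4.3864, -1.6604), alpha = 0.01
Step 1: grad_x = 2*1*4.3864 = 8.7728, grad_y = 2*6*-1.6604 = -19.9248
  x_1 = 4.3864 - 0.01*8.7728 = 4.2987
  y_1 = -1.6604 - 0.01*-19.9248 = -1.4612
Step 2: grad_x = 2*1*4.2987 = 8.5973, grad_y = 2*6*-1.4612 = -17.5338
  x_2 = 4.2987 - 0.01*8.5973 = 4.2127
  y_2 = -1.4612 - 0.01*-17.5338 = -1.2858
f(4.2127, -1.2858) = 1*4.2127^2 + 6*(-1.2858)^2 = 27.6667
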